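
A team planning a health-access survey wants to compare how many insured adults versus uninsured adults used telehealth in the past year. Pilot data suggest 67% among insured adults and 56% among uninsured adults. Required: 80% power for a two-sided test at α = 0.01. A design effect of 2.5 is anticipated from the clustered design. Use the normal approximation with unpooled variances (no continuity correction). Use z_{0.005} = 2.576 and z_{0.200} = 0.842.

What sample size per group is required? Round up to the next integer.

n = 1129 per group

n = (z_{α/2} + z_β)² · [p₁(1−p₁) + p₂(1−p₂)] / (p₁ − p₂)²
  = (2.576 + 0.842)² · (0.67·0.33 + 0.56·0.44) / (0.11)²
  = (3.418)² · (0.2211 + 0.2464) / 0.0121
  = 11.6827 · 0.4675 / 0.0121
  = 451.38
Design effect: 2.5 × 451.38 = 1128.44.
Round up → n = 1129 per group.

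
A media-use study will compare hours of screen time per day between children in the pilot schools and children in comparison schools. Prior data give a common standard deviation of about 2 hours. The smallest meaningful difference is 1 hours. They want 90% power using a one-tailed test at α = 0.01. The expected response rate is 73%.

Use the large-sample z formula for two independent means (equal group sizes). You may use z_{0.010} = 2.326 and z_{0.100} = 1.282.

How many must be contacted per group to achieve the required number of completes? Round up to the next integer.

n = 143 per group

n = (z_α + z_β)² · (σ₁² + σ₂²) / δ²
  = (2.326 + 1.282)² · (2·2² = 8) / 1²
  = 13.0177 · 8 / 1
  = 104.14
Adjust for 73% response: 104.14 / 0.73 = 142.66.
Round up → n = 143 per group.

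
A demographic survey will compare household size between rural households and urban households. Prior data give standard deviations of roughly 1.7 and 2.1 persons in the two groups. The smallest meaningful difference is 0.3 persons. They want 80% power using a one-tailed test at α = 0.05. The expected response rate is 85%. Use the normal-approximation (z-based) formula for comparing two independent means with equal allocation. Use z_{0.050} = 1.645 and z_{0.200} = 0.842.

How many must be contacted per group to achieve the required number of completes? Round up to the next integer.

n = 591 per group

n = (z_α + z_β)² · (σ₁² + σ₂²) / δ²
  = (1.645 + 0.842)² · (1.7² + 2.1² = 7.3) / 0.3²
  = 6.1852 · 7.3 / 0.09
  = 501.69
Adjust for 85% response: 501.69 / 0.85 = 590.22.
Round up → n = 591 per group.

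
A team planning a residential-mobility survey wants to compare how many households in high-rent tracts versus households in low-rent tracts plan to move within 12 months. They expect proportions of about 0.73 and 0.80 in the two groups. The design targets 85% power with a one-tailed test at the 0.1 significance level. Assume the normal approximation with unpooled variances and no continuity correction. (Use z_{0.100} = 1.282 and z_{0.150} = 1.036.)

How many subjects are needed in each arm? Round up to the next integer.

n = (z_α + z_β)² · [p₁(1−p₁) + p₂(1−p₂)] / (p₁ − p₂)²
  = (1.282 + 1.036)² · (0.73·0.27 + 0.80·0.20) / (-0.07)²
  = (2.318)² · (0.1971 + 0.1600) / 0.0049
  = 5.3731 · 0.3571 / 0.0049
  = 391.58
Round up → n = 392 per group.

n = 392 per group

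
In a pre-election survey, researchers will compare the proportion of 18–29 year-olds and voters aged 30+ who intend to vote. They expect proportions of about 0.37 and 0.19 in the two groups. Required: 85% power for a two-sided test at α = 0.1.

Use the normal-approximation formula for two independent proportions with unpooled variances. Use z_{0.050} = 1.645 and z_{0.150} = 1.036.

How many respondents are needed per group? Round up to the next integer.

n = (z_{α/2} + z_β)² · [p₁(1−p₁) + p₂(1−p₂)] / (p₁ − p₂)²
  = (1.645 + 1.036)² · (0.37·0.63 + 0.19·0.81) / (0.18)²
  = (2.681)² · (0.2331 + 0.1539) / 0.0324
  = 7.1878 · 0.3870 / 0.0324
  = 85.85
Round up → n = 86 per group.

n = 86 per group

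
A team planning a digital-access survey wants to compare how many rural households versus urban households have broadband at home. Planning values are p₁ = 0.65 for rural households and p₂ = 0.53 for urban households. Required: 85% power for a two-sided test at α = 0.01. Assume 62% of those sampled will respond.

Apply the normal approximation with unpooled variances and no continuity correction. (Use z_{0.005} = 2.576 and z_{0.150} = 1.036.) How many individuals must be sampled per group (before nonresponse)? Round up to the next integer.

n = 697 per group

n = (z_{α/2} + z_β)² · [p₁(1−p₁) + p₂(1−p₂)] / (p₁ − p₂)²
  = (2.576 + 1.036)² · (0.65·0.35 + 0.53·0.47) / (0.12)²
  = (3.612)² · (0.2275 + 0.2491) / 0.0144
  = 13.0465 · 0.4766 / 0.0144
  = 431.80
Adjust for 62% response: 431.80 / 0.62 = 696.46.
Round up → n = 697 per group.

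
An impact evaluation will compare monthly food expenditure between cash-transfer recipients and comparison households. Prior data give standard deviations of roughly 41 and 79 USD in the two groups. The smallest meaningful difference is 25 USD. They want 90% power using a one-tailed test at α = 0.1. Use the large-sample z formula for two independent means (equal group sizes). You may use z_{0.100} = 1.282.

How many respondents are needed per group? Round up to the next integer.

n = 84 per group

n = (z_α + z_β)² · (σ₁² + σ₂²) / δ²
  = (1.282 + 1.282)² · (41² + 79² = 7922) / 25²
  = 6.5741 · 7922 / 625
  = 83.33
Round up → n = 84 per group.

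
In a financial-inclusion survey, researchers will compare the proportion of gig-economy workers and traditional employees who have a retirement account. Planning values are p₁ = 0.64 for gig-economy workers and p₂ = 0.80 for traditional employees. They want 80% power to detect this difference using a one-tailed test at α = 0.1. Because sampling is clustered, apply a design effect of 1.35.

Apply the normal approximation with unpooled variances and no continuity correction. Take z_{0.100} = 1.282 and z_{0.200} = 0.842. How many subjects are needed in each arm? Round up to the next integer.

n = (z_α + z_β)² · [p₁(1−p₁) + p₂(1−p₂)] / (p₁ − p₂)²
  = (1.282 + 0.842)² · (0.64·0.36 + 0.80·0.20) / (-0.16)²
  = (2.124)² · (0.2304 + 0.1600) / 0.0256
  = 4.5114 · 0.3904 / 0.0256
  = 68.80
Design effect: 1.35 × 68.80 = 92.88.
Round up → n = 93 per group.

n = 93 per group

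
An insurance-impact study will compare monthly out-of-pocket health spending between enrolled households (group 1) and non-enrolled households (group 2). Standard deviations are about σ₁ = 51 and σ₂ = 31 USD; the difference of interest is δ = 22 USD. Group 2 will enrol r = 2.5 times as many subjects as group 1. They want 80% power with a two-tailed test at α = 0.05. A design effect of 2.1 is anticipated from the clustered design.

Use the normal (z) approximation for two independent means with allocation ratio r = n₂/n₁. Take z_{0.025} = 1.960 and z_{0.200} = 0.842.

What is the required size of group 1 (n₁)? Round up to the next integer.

n₁ = 102

n₁ = (z_{α/2} + z_β)² · (σ₁² + σ₂²/r) / δ²
   = (1.960 + 0.842)² · (51² + 31²/2.5) / 22²
   = 7.8512 · (2601 + 384.4) / 484
   = 7.8512 · 2985.4 / 484
   = 48.43
Design effect: 2.1 × 48.43 = 101.70.
Round up → n₁ = 102; n₂ = r·n₁ = 2.5 × 102 = 255.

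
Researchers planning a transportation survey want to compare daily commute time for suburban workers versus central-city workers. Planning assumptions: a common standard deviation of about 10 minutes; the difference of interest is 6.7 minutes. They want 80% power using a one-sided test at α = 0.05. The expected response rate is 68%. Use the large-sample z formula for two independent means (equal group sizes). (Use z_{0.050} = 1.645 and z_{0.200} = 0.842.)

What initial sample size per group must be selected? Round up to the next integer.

n = (z_α + z_β)² · (σ₁² + σ₂²) / δ²
  = (1.645 + 0.842)² · (2·10² = 200) / 6.7²
  = 6.1852 · 200 / 44.89
  = 27.56
Adjust for 68% response: 27.56 / 0.68 = 40.53.
Round up → n = 41 per group.

n = 41 per group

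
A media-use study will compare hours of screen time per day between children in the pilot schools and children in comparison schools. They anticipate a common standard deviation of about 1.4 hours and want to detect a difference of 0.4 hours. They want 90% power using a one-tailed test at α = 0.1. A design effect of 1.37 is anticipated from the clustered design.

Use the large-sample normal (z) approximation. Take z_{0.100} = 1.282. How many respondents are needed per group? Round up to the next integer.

n = (z_α + z_β)² · (σ₁² + σ₂²) / δ²
  = (1.282 + 1.282)² · (2·1.4² = 3.92) / 0.4²
  = 6.5741 · 3.92 / 0.16
  = 161.07
Design effect: 1.37 × 161.07 = 220.66.
Round up → n = 221 per group.

n = 221 per group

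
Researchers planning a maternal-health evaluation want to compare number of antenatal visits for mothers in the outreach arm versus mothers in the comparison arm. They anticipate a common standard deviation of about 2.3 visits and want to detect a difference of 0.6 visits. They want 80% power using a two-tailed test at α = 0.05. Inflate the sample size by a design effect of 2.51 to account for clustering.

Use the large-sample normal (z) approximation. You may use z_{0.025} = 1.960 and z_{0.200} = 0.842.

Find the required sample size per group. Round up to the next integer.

n = (z_{α/2} + z_β)² · (σ₁² + σ₂²) / δ²
  = (1.960 + 0.842)² · (2·2.3² = 10.58) / 0.6²
  = 7.8512 · 10.58 / 0.36
  = 230.74
Design effect: 2.51 × 230.74 = 579.15.
Round up → n = 580 per group.

n = 580 per group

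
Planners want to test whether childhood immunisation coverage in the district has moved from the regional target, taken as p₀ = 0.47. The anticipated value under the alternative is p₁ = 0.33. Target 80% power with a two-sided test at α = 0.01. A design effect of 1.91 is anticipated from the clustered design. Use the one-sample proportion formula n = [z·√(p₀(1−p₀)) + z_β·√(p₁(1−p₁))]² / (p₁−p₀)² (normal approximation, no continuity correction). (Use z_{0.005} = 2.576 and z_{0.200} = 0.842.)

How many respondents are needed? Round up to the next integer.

n = [z_{α/2}·√(p₀q₀) + z_β·√(p₁q₁)]² / (p₁ − p₀)²
  = [2.576·√(0.47·0.53) + 0.842·√(0.33·0.67)]² / (-0.14)²
  = [2.576·0.4991 + 0.842·0.4702]² / 0.0196
  = [1.6816]² / 0.0196
  = 144.27
Design effect: 1.91 × 144.27 = 275.56.
Round up → n = 276.

n = 276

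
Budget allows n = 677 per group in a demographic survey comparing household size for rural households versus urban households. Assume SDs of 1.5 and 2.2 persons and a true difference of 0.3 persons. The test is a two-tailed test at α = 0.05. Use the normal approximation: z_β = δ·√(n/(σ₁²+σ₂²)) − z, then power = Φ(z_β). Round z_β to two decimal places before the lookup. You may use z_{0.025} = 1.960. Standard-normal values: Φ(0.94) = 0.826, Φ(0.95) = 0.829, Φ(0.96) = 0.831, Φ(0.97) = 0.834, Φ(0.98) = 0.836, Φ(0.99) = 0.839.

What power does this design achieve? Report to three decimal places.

z_β = δ·√(n/(σ₁²+σ₂²)) − z_{α/2}
    = 0.3 · √(677/7.09) − 1.960
    = 0.3 · 9.77172 − 1.960
    = 2.9315 − 1.960 = 0.9715 → 0.97
Power = Φ(0.97) = 0.834.

Power ≈ 0.834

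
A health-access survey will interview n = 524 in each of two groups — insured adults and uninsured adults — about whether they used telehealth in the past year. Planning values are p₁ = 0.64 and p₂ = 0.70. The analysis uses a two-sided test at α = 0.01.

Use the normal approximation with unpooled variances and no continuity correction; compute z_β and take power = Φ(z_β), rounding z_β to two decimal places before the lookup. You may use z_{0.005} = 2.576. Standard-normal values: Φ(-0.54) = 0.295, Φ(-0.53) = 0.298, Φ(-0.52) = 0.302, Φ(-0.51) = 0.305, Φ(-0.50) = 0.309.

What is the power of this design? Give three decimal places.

Power ≈ 0.305

z_β = |p₁−p₂|·√(n/[p₁q₁+p₂q₂]) − z_{α/2}
    = 0.06 · √(524/0.4404) − 2.576
    = 0.06 · 34.4939 − 2.576
    = 2.0696 − 2.576 = -0.5064 → -0.51
Power = Φ(-0.51) = 0.305.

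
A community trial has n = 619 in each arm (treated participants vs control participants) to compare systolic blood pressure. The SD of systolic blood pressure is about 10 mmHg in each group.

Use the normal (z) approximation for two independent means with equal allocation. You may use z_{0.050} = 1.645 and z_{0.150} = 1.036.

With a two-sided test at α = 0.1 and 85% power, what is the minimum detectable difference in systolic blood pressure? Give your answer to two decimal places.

δ = (z_{α/2} + z_β) · √((σ₁²+σ₂²)/n)
  = (1.645 + 1.036) · √(200/619)
  = 2.681 · √0.3231
  = 2.681 · 0.5684
  = 1.5239

Minimum detectable difference ≈ 1.52 mmHg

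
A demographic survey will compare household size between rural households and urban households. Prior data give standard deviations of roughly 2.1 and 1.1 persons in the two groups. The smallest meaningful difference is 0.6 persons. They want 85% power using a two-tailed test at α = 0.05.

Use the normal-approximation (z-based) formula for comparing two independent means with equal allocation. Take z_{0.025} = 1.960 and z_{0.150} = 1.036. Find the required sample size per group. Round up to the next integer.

n = (z_{α/2} + z_β)² · (σ₁² + σ₂²) / δ²
  = (1.960 + 1.036)² · (2.1² + 1.1² = 5.62) / 0.6²
  = 8.9760 · 5.62 / 0.36
  = 140.13
Round up → n = 141 per group.

n = 141 per group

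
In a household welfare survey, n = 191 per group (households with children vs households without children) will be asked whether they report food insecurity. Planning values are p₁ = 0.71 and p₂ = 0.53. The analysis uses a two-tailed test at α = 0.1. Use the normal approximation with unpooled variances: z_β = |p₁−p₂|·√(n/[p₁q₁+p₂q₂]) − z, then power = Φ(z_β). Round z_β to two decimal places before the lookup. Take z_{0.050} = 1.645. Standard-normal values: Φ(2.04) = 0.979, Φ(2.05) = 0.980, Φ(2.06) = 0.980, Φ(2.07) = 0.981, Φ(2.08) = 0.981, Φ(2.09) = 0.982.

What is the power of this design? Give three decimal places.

Power ≈ 0.979

z_β = |p₁−p₂|·√(n/[p₁q₁+p₂q₂]) − z_{α/2}
    = 0.18 · √(191/0.4550) − 1.645
    = 0.18 · 20.4885 − 1.645
    = 3.6879 − 1.645 = 2.0429 → 2.04
Power = Φ(2.04) = 0.979.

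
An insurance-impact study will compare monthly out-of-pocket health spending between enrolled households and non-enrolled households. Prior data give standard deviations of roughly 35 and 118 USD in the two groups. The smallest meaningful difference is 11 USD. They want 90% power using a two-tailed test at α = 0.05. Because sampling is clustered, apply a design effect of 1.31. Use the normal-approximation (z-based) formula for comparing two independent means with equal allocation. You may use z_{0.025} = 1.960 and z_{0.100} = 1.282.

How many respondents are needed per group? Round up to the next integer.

n = 1724 per group

n = (z_{α/2} + z_β)² · (σ₁² + σ₂²) / δ²
  = (1.960 + 1.282)² · (35² + 118² = 15149) / 11²
  = 10.5106 · 15149 / 121
  = 1315.91
Design effect: 1.31 × 1315.91 = 1723.84.
Round up → n = 1724 per group.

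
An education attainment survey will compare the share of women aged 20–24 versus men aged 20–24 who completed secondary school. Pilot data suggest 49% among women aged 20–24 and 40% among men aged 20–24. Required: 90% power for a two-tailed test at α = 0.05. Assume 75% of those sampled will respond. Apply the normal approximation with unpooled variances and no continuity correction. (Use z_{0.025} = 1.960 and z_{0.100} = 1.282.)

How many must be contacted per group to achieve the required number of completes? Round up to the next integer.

n = (z_{α/2} + z_β)² · [p₁(1−p₁) + p₂(1−p₂)] / (p₁ − p₂)²
  = (1.960 + 1.282)² · (0.49·0.51 + 0.40·0.60) / (0.09)²
  = (3.242)² · (0.2499 + 0.2400) / 0.0081
  = 10.5106 · 0.4899 / 0.0081
  = 635.69
Adjust for 75% response: 635.69 / 0.75 = 847.59.
Round up → n = 848 per group.

n = 848 per group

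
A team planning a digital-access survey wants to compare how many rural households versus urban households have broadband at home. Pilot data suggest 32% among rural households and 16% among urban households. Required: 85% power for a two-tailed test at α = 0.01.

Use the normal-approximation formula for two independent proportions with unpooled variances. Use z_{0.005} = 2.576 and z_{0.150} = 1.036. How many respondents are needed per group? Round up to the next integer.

n = 180 per group

n = (z_{α/2} + z_β)² · [p₁(1−p₁) + p₂(1−p₂)] / (p₁ − p₂)²
  = (2.576 + 1.036)² · (0.32·0.68 + 0.16·0.84) / (0.16)²
  = (3.612)² · (0.2176 + 0.1344) / 0.0256
  = 13.0465 · 0.3520 / 0.0256
  = 179.39
Round up → n = 180 per group.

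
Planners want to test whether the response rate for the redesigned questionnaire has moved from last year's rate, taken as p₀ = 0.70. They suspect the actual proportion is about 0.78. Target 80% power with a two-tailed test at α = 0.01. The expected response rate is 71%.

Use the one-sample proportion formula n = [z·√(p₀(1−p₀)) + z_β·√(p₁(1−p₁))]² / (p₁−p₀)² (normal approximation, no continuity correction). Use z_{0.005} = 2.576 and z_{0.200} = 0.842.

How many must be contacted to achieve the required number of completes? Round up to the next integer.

n = 515

n = [z_{α/2}·√(p₀q₀) + z_β·√(p₁q₁)]² / (p₁ − p₀)²
  = [2.576·√(0.70·0.30) + 0.842·√(0.78·0.22)]² / (0.08)²
  = [2.576·0.4583 + 0.842·0.4142]² / 0.0064
  = [1.5293]² / 0.0064
  = 365.42
Adjust for 71% response: 365.42 / 0.71 = 514.67.
Round up → n = 515.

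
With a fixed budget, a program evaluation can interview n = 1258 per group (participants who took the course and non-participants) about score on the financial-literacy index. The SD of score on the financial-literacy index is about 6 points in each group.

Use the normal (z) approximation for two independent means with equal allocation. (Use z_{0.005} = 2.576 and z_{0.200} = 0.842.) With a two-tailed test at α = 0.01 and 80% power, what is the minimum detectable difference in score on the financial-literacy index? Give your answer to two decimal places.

δ = (z_{α/2} + z_β) · √((σ₁²+σ₂²)/n)
  = (2.576 + 0.842) · √(72/1258)
  = 3.418 · √0.05723
  = 3.418 · 0.2392
  = 0.8177

Minimum detectable difference ≈ 0.82 points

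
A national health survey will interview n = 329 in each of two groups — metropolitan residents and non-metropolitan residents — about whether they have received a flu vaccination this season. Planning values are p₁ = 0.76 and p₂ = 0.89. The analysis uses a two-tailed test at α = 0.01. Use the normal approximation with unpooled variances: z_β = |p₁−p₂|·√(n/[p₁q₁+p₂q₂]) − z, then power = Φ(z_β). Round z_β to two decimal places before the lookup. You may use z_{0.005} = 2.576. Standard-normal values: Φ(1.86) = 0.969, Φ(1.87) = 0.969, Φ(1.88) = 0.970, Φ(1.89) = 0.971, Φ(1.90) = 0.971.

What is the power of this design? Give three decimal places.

z_β = |p₁−p₂|·√(n/[p₁q₁+p₂q₂]) − z_{α/2}
    = 0.13 · √(329/0.2803) − 2.576
    = 0.13 · 34.2599 − 2.576
    = 4.4538 − 2.576 = 1.8778 → 1.88
Power = Φ(1.88) = 0.970.

Power ≈ 0.970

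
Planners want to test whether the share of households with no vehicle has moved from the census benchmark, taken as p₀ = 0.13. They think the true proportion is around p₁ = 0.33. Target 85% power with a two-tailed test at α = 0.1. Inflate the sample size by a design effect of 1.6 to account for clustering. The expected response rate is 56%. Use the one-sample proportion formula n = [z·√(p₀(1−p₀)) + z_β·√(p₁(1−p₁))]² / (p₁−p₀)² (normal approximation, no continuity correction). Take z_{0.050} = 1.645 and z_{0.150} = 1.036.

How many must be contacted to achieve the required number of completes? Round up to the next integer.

n = [z_{α/2}·√(p₀q₀) + z_β·√(p₁q₁)]² / (p₁ − p₀)²
  = [1.645·√(0.13·0.87) + 1.036·√(0.33·0.67)]² / (0.20)²
  = [1.645·0.3363 + 1.036·0.4702]² / 0.0400
  = [1.0404]² / 0.0400
  = 27.06
Design effect: 1.6 × 27.06 = 43.29.
Adjust for 56% response: 43.29 / 0.56 = 77.31.
Round up → n = 78.

n = 78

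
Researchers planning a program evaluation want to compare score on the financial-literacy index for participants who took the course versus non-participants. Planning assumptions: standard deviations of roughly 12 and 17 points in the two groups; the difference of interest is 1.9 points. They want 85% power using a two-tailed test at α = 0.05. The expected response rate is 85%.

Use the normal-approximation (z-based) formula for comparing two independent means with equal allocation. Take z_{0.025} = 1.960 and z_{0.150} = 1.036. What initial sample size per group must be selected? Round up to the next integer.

n = 1267 per group

n = (z_{α/2} + z_β)² · (σ₁² + σ₂²) / δ²
  = (1.960 + 1.036)² · (12² + 17² = 433) / 1.9²
  = 8.9760 · 433 / 3.61
  = 1076.62
Adjust for 85% response: 1076.62 / 0.85 = 1266.62.
Round up → n = 1267 per group.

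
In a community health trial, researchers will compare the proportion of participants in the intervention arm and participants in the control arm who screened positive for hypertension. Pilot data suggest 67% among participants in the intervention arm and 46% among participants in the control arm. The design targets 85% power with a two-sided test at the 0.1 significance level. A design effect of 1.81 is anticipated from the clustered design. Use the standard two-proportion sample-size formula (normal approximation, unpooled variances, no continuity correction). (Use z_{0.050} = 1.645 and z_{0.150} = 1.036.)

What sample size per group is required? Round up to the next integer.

n = (z_{α/2} + z_β)² · [p₁(1−p₁) + p₂(1−p₂)] / (p₁ − p₂)²
  = (1.645 + 1.036)² · (0.67·0.33 + 0.46·0.54) / (0.21)²
  = (2.681)² · (0.2211 + 0.2484) / 0.0441
  = 7.1878 · 0.4695 / 0.0441
  = 76.52
Design effect: 1.81 × 76.52 = 138.51.
Round up → n = 139 per group.

n = 139 per group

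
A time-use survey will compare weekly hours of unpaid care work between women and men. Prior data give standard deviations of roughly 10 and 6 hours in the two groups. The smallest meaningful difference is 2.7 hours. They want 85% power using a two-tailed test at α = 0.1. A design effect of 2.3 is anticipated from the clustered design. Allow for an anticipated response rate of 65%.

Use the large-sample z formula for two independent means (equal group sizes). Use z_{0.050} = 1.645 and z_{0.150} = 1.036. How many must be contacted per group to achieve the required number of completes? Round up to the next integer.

n = (z_{α/2} + z_β)² · (σ₁² + σ₂²) / δ²
  = (1.645 + 1.036)² · (10² + 6² = 136) / 2.7²
  = 7.1878 · 136 / 7.29
  = 134.09
Design effect: 2.3 × 134.09 = 308.41.
Adjust for 65% response: 308.41 / 0.65 = 474.48.
Round up → n = 475 per group.

n = 475 per group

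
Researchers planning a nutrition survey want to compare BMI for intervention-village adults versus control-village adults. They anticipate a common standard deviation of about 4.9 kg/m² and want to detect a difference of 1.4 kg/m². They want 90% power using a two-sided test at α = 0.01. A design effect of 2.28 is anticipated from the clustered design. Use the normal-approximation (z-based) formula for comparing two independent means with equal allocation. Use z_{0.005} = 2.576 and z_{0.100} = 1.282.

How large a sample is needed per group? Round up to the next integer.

n = (z_{α/2} + z_β)² · (σ₁² + σ₂²) / δ²
  = (2.576 + 1.282)² · (2·4.9² = 48.02) / 1.4²
  = 14.8842 · 48.02 / 1.96
  = 364.66
Design effect: 2.28 × 364.66 = 831.43.
Round up → n = 832 per group.

n = 832 per group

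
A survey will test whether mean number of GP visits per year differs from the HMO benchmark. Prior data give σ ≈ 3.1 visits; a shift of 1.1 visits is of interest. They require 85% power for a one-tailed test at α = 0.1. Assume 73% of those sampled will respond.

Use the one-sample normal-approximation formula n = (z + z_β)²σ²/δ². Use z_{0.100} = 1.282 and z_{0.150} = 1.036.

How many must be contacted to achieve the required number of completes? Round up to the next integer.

n = (z_α + z_β)² · σ² / δ²
  = (1.282 + 1.036)² · 3.1² / 1.1²
  = 5.3731 · 9.61 / 1.21
  = 42.67
Adjust for 73% response: 42.67 / 0.73 = 58.46.
Round up → n = 59.

n = 59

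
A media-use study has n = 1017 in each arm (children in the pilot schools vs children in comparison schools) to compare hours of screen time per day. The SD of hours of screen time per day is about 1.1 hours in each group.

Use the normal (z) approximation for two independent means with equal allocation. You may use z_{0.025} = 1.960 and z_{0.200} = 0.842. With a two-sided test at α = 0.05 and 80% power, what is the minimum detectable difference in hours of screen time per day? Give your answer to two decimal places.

Minimum detectable difference ≈ 0.14 hours

δ = (z_{α/2} + z_β) · √((σ₁²+σ₂²)/n)
  = (1.960 + 0.842) · √(2.42/1017)
  = 2.802 · √0.00238
  = 2.802 · 0.0488
  = 0.1367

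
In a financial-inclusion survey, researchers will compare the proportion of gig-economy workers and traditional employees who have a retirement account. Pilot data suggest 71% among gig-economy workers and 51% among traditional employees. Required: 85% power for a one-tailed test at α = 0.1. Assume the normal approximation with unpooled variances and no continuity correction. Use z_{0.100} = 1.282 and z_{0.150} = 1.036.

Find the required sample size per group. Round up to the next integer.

n = 62 per group

n = (z_α + z_β)² · [p₁(1−p₁) + p₂(1−p₂)] / (p₁ − p₂)²
  = (1.282 + 1.036)² · (0.71·0.29 + 0.51·0.49) / (0.20)²
  = (2.318)² · (0.2059 + 0.2499) / 0.0400
  = 5.3731 · 0.4558 / 0.0400
  = 61.23
Round up → n = 62 per group.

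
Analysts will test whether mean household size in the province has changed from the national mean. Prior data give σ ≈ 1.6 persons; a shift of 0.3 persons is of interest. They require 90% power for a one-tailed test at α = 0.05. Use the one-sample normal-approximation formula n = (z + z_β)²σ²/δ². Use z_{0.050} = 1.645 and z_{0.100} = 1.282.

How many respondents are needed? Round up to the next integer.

n = 244

n = (z_α + z_β)² · σ² / δ²
  = (1.645 + 1.282)² · 1.6² / 0.3²
  = 8.5673 · 2.56 / 0.09
  = 243.69
Round up → n = 244.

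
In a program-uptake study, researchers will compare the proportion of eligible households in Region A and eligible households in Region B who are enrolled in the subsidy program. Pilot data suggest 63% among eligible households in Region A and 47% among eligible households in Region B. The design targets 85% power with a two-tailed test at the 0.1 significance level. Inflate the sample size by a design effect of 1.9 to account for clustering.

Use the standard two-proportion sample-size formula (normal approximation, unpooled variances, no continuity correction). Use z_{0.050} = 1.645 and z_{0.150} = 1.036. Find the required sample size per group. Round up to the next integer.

n = 258 per group

n = (z_{α/2} + z_β)² · [p₁(1−p₁) + p₂(1−p₂)] / (p₁ − p₂)²
  = (1.645 + 1.036)² · (0.63·0.37 + 0.47·0.53) / (0.16)²
  = (2.681)² · (0.2331 + 0.2491) / 0.0256
  = 7.1878 · 0.4822 / 0.0256
  = 135.39
Design effect: 1.9 × 135.39 = 257.24.
Round up → n = 258 per group.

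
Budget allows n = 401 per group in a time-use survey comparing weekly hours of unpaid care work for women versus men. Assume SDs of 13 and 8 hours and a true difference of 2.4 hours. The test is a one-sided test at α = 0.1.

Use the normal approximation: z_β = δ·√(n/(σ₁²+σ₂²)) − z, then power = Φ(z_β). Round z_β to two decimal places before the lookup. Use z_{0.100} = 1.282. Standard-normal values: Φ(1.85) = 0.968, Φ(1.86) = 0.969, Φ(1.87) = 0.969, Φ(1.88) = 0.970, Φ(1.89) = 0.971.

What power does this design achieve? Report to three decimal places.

z_β = δ·√(n/(σ₁²+σ₂²)) − z_α
    = 2.4 · √(401/233) − 1.282
    = 2.4 · 1.31188 − 1.282
    = 3.1485 − 1.282 = 1.8665 → 1.87
Power = Φ(1.87) = 0.969.

Power ≈ 0.969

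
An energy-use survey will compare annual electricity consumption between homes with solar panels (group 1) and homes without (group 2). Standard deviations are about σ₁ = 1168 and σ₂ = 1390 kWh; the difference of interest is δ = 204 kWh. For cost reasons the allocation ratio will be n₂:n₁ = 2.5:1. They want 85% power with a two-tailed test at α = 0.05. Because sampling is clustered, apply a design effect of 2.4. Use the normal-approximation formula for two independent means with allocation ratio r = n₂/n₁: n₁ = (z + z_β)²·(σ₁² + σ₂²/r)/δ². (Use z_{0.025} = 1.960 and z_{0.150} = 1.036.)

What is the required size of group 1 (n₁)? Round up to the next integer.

n₁ = (z_{α/2} + z_β)² · (σ₁² + σ₂²/r) / δ²
   = (1.960 + 1.036)² · (1168² + 1390²/2.5) / 204²
   = 8.9760 · (1364224 + 772840) / 41616
   = 8.9760 · 2137064 / 41616
   = 460.94
Design effect: 2.4 × 460.94 = 1106.25.
Round up → n₁ = 1107; n₂ = r·n₁ = 2.5 × 1107 = 2768.

n₁ = 1107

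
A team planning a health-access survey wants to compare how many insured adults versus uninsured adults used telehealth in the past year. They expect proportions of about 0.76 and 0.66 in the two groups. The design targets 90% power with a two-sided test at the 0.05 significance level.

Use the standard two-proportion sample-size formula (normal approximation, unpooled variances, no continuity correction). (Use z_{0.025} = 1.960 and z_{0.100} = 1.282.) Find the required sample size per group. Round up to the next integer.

n = 428 per group

n = (z_{α/2} + z_β)² · [p₁(1−p₁) + p₂(1−p₂)] / (p₁ − p₂)²
  = (1.960 + 1.282)² · (0.76·0.24 + 0.66·0.34) / (0.10)²
  = (3.242)² · (0.1824 + 0.2244) / 0.0100
  = 10.5106 · 0.4068 / 0.0100
  = 427.57
Round up → n = 428 per group.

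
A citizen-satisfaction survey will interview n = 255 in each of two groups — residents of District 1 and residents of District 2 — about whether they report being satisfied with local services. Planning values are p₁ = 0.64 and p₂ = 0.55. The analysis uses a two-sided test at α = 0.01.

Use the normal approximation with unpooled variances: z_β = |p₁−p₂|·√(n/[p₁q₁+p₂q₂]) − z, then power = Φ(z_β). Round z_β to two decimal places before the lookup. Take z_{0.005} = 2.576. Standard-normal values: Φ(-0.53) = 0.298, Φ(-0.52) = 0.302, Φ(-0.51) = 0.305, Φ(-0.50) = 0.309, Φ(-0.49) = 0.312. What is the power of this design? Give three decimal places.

Power ≈ 0.309

z_β = |p₁−p₂|·√(n/[p₁q₁+p₂q₂]) − z_{α/2}
    = 0.09 · √(255/0.4779) − 2.576
    = 0.09 · 23.0994 − 2.576
    = 2.0790 − 2.576 = -0.4970 → -0.50
Power = Φ(-0.50) = 0.309.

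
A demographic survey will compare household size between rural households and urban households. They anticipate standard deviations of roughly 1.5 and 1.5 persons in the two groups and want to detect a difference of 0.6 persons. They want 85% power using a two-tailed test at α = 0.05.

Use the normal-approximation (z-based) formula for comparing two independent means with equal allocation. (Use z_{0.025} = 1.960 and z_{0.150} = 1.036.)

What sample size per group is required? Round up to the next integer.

n = (z_{α/2} + z_β)² · (σ₁² + σ₂²) / δ²
  = (1.960 + 1.036)² · (1.5² + 1.5² = 4.5) / 0.6²
  = 8.9760 · 4.5 / 0.36
  = 112.20
Round up → n = 113 per group.

n = 113 per group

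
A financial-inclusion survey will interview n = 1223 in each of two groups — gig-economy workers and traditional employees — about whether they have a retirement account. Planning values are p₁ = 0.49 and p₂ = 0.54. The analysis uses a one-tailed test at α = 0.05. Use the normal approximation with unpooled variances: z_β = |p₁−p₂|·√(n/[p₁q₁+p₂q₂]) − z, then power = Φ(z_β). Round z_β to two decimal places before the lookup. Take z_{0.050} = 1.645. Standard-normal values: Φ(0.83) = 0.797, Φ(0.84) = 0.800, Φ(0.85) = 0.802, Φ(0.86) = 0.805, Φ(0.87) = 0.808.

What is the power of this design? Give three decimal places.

z_β = |p₁−p₂|·√(n/[p₁q₁+p₂q₂]) − z_α
    = 0.05 · √(1223/0.4983) − 1.645
    = 0.05 · 49.5413 − 1.645
    = 2.4771 − 1.645 = 0.8321 → 0.83
Power = Φ(0.83) = 0.797.

Power ≈ 0.797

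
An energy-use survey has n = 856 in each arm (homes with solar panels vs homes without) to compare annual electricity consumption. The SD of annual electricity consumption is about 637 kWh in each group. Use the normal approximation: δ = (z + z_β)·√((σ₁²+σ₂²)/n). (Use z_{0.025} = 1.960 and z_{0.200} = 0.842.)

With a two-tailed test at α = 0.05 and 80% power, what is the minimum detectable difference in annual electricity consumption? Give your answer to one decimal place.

Minimum detectable difference ≈ 86.3 kWh

δ = (z_{α/2} + z_β) · √((σ₁²+σ₂²)/n)
  = (1.960 + 0.842) · √(811538/856)
  = 2.802 · √948.0584
  = 2.802 · 30.7906
  = 86.2751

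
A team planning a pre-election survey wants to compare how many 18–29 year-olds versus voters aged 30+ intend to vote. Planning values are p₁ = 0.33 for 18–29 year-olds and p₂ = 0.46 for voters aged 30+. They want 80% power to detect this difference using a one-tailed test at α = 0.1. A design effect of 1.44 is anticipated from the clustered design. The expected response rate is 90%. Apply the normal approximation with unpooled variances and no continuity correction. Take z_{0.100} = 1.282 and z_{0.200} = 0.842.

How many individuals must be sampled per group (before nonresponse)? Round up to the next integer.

n = 201 per group

n = (z_α + z_β)² · [p₁(1−p₁) + p₂(1−p₂)] / (p₁ − p₂)²
  = (1.282 + 0.842)² · (0.33·0.67 + 0.46·0.54) / (-0.13)²
  = (2.124)² · (0.2211 + 0.2484) / 0.0169
  = 4.5114 · 0.4695 / 0.0169
  = 125.33
Design effect: 1.44 × 125.33 = 180.48.
Adjust for 90% response: 180.48 / 0.90 = 200.53.
Round up → n = 201 per group.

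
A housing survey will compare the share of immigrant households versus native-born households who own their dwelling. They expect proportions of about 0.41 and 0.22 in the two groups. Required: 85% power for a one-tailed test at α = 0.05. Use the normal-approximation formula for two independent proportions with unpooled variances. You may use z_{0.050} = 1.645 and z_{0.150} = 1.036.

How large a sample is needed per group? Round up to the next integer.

n = (z_α + z_β)² · [p₁(1−p₁) + p₂(1−p₂)] / (p₁ − p₂)²
  = (1.645 + 1.036)² · (0.41·0.59 + 0.22·0.78) / (0.19)²
  = (2.681)² · (0.2419 + 0.1716) / 0.0361
  = 7.1878 · 0.4135 / 0.0361
  = 82.33
Round up → n = 83 per group.

n = 83 per group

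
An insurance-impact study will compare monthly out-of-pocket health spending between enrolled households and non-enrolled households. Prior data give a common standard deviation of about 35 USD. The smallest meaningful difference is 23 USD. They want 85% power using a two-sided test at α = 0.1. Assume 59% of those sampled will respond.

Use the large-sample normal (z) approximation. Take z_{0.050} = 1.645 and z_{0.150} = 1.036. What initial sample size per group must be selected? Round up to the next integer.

n = (z_{α/2} + z_β)² · (σ₁² + σ₂²) / δ²
  = (1.645 + 1.036)² · (2·35² = 2450) / 23²
  = 7.1878 · 2450 / 529
  = 33.29
Adjust for 59% response: 33.29 / 0.59 = 56.42.
Round up → n = 57 per group.

n = 57 per group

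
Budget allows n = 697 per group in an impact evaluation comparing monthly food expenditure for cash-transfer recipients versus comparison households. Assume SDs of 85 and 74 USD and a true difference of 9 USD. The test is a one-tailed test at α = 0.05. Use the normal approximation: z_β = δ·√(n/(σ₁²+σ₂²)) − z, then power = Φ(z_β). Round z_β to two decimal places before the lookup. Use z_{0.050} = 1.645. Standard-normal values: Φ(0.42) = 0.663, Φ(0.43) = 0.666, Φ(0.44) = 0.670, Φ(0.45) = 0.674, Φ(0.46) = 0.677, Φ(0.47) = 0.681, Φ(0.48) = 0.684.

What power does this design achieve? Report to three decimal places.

z_β = δ·√(n/(σ₁²+σ₂²)) − z_α
    = 9 · √(697/12701) − 1.645
    = 9 · 0.23426 − 1.645
    = 2.1083 − 1.645 = 0.4633 → 0.46
Power = Φ(0.46) = 0.677.

Power ≈ 0.677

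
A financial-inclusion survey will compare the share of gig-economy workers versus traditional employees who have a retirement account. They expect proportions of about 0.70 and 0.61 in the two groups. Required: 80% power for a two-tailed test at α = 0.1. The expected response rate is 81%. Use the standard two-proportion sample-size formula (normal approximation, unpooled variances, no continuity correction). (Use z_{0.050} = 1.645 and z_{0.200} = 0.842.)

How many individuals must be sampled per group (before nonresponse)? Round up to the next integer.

n = 423 per group

n = (z_{α/2} + z_β)² · [p₁(1−p₁) + p₂(1−p₂)] / (p₁ − p₂)²
  = (1.645 + 0.842)² · (0.70·0.30 + 0.61·0.39) / (0.09)²
  = (2.487)² · (0.2100 + 0.2379) / 0.0081
  = 6.1852 · 0.4479 / 0.0081
  = 342.02
Adjust for 81% response: 342.02 / 0.81 = 422.24.
Round up → n = 423 per group.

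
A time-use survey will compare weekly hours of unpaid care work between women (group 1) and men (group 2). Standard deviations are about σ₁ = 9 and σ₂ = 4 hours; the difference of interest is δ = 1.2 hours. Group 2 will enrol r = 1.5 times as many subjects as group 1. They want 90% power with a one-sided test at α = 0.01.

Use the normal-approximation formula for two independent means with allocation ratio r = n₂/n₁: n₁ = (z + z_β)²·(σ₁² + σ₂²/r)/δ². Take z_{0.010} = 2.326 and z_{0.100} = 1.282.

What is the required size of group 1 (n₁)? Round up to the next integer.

n₁ = (z_α + z_β)² · (σ₁² + σ₂²/r) / δ²
   = (2.326 + 1.282)² · (9² + 4²/1.5) / 1.2²
   = 13.0177 · (81 + 10.6667) / 1.44
   = 13.0177 · 91.6667 / 1.44
   = 828.67
Round up → n₁ = 829; n₂ = r·n₁ = 1.5 × 829 = 1244.

n₁ = 829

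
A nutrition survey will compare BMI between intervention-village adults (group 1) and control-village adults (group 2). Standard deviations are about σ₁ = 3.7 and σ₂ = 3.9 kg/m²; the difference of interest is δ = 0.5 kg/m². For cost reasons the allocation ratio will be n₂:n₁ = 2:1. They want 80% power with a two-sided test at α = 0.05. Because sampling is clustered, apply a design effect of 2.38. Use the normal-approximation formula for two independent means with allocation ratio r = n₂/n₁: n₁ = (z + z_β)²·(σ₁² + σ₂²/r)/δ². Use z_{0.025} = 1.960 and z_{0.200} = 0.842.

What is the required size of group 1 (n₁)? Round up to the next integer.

n₁ = 1592

n₁ = (z_{α/2} + z_β)² · (σ₁² + σ₂²/r) / δ²
   = (1.960 + 0.842)² · (3.7² + 3.9²/2) / 0.5²
   = 7.8512 · (13.69 + 7.605) / 0.25
   = 7.8512 · 21.295 / 0.25
   = 668.77
Design effect: 2.38 × 668.77 = 1591.66.
Round up → n₁ = 1592; n₂ = r·n₁ = 2 × 1592 = 3184.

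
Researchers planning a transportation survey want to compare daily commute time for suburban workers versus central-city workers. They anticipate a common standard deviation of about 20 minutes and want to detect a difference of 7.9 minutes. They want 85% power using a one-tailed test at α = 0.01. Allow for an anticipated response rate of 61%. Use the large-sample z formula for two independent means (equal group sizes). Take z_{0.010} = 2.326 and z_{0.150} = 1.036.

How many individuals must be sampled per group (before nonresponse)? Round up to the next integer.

n = 238 per group

n = (z_α + z_β)² · (σ₁² + σ₂²) / δ²
  = (2.326 + 1.036)² · (2·20² = 800) / 7.9²
  = 11.3030 · 800 / 62.41
  = 144.89
Adjust for 61% response: 144.89 / 0.61 = 237.52.
Round up → n = 238 per group.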